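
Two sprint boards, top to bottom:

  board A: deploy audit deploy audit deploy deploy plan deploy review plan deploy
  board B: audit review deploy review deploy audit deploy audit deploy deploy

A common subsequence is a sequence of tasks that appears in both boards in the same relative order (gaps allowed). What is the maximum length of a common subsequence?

6

Pick deploy (board A #1, board B #5); then audit (board A #2, board B #6); then deploy (board A #3, board B #7); then audit (board A #4, board B #8); then deploy (board A #8, board B #9); then deploy (board A #11, board B #10); all 6 tasks appear in both, in order. dp[11][10] = 6 confirms this is the maximum.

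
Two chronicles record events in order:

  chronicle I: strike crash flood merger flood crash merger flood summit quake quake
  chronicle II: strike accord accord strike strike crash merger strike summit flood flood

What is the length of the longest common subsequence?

One common subsequence of length 5: strike at chronicle I[1]=chronicle II[5], crash at chronicle I[2]=chronicle II[6], merger at chronicle I[4]=chronicle II[7], flood at chronicle I[5]=chronicle II[10], flood at chronicle I[8]=chronicle II[11]. The LCS DP gives dp[11][11] = 5, so this is optimal.

5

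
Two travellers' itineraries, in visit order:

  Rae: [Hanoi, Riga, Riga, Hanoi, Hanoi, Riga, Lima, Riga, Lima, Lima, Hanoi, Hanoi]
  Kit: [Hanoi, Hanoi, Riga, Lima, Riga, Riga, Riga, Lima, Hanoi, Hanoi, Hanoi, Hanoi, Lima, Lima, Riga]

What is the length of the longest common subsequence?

One common subsequence of length 8: Hanoi (Rae #1, Kit #2); then Riga (Rae #2, Kit #3); then Riga (Rae #3, Kit #5); then Riga (Rae #6, Kit #6); then Riga (Rae #8, Kit #7); then Lima (Rae #9, Kit #8); then Hanoi (Rae #11, Kit #11); then Hanoi (Rae #12, Kit #12). Since dp[12][15] = 8, nothing longer is possible.

8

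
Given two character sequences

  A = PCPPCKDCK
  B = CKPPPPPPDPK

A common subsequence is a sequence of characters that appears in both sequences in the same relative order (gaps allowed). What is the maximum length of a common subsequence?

5

One common subsequence of length 5: P at A[1]=B[6]; then P at A[3]=B[7]; then P at A[4]=B[8]; then D at A[7]=B[9]; then K at A[9]=B[11], and the DP table's final entry dp[9][11] is also 5, so no common subsequence is longer.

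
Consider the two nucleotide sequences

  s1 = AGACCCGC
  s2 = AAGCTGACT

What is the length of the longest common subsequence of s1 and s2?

Let dp[i][j] be the LCS length of the first i bases of s1 and the first j bases of s2. dp[i][j] = dp[i-1][j-1]+1 when the i-th and j-th bases match, else max(dp[i-1][j], dp[i][j-1]).
    ·  A  A  G  C  T  G  A  C  T
 ·  0  0  0  0  0  0  0  0  0  0
 A  0  1  1  1  1  1  1  1  1  1
 G  0  1  1  2  2  2  2  2  2  2
 A  0  1  2  2  2  2  2  3  3  3
 C  0  1  2  2  3  3  3  3  4  4
 C  0  1  2  2  3  3  3  3  4  4
 C  0  1  2  2  3  3  3  3  4  4
 G  0  1  2  3  3  3  4  4  4  4
 C  0  1  2  3  4  4  4  4  5  5
dp[8][9] = 5. One LCS (by backtracking along matches): AGCGC.

5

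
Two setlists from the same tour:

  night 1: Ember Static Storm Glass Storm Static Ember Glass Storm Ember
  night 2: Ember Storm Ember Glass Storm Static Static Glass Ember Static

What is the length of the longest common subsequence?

Match Ember (night 1 #1, night 2 #1), Storm (night 1 #3, night 2 #2), Glass (night 1 #4, night 2 #4), Storm (night 1 #5, night 2 #5), Static (night 1 #6, night 2 #7), Glass (night 1 #8, night 2 #8), Ember (night 1 #10, night 2 #9) — 7 songs in the same relative order in both. The LCS DP gives dp[10][10] = 7, so this is optimal.

7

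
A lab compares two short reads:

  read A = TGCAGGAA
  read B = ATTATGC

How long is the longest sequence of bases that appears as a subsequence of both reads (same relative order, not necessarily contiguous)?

Let dp[i][j] be the LCS length of the first i bases of read A and the first j bases of read B. dp[i][j] = dp[i-1][j-1]+1 when the i-th and j-th bases match, else max(dp[i-1][j], dp[i][j-1]).
    ·  A  T  T  A  T  G  C
 ·  0  0  0  0  0  0  0  0
 T  0  0  1  1  1  1  1  1
 G  0  0  1  1  1  1  2  2
 C  0  0  1  1  1  1  2  3
 A  0  1  1  1  2  2  2  3
 G  0  1  1  1  2  2  3  3
 G  0  1  1  1  2  2  3  3
 A  0  1  1  1  2  2  3  3
 A  0  1  1  1  2  2  3  3
dp[8][7] = 3. One LCS (by backtracking along matches): TGC.

3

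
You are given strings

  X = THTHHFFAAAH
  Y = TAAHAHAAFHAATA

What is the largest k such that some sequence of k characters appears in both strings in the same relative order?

7

Pick T at X[1]=Y[1] → H at X[2]=Y[4] → H at X[4]=Y[6] → H at X[5]=Y[10] → A at X[8]=Y[11] → A at X[9]=Y[12] → A at X[10]=Y[14]; all 7 characters appear in both, in order, and the DP table's final entry dp[11][14] is also 7, so no common subsequence is longer.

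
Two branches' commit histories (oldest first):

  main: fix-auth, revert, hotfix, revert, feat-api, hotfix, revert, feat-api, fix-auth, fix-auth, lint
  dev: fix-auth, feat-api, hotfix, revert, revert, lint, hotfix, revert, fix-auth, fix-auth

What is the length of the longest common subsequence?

7

Taking fix-auth at main[1]=dev[1] → revert at main[2]=dev[4] → revert at main[4]=dev[5] → hotfix at main[6]=dev[7] → revert at main[7]=dev[8] → fix-auth at main[9]=dev[9] → fix-auth at main[10]=dev[10] gives a common subsequence of length 7. Since dp[11][10] = 7, nothing longer is possible.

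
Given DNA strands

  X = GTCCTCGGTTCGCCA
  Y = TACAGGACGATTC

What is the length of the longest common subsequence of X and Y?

7

Match T [2,1]; then C [3,3]; then C [6,8]; then G [7,9]; then T [9,11]; then T [10,12]; then C [14,13] — 7 bases in the same relative order in both. dp[15][13] = 7 confirms this is the maximum.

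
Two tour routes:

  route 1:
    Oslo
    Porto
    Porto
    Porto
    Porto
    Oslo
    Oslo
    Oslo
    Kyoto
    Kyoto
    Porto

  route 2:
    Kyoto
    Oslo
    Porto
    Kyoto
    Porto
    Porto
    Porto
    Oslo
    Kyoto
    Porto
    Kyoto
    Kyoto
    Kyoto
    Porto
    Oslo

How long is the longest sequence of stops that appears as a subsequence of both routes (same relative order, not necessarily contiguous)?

9

Pick Oslo at route 1[1]=route 2[2] → Porto at route 1[2]=route 2[3] → Porto at route 1[3]=route 2[5] → Porto at route 1[4]=route 2[6] → Porto at route 1[5]=route 2[7] → Oslo at route 1[6]=route 2[8] → Kyoto at route 1[9]=route 2[12] → Kyoto at route 1[10]=route 2[13] → Porto at route 1[11]=route 2[14]; all 9 stops appear in both, in order, and the DP table's final entry dp[11][15] is also 9, so no common subsequence is longer.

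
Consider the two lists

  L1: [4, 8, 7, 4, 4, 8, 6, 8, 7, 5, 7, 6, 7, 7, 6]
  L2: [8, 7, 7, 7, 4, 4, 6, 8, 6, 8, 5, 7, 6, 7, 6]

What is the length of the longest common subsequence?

12

Pick 8 (L1 #2, L2 #1), 7 (L1 #3, L2 #4), 4 (L1 #4, L2 #5), 4 (L1 #5, L2 #6), 8 (L1 #6, L2 #8), 6 (L1 #7, L2 #9), 8 (L1 #8, L2 #10), 5 (L1 #10, L2 #11), 7 (L1 #11, L2 #12), 6 (L1 #12, L2 #13), 7 (L1 #14, L2 #14), 6 (L1 #15, L2 #15); all 12 values appear in both, in order. The LCS DP gives dp[15][15] = 12, so this is optimal.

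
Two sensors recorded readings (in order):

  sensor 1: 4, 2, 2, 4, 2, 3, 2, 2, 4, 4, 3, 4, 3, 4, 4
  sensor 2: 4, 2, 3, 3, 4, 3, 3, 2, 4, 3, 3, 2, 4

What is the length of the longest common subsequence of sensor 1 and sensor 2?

One common subsequence of length 9: 4 [1,1], 2 [2,2], 4 [4,5], 3 [6,7], 2 [8,8], 4 [10,9], 3 [11,10], 3 [13,11], 4 [15,13]. Since dp[15][13] = 9, nothing longer is possible.

9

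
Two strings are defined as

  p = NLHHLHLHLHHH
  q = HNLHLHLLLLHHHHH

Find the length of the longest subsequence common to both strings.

10

Pick N [1,2], then L [2,3], then H [3,4], then H [4,6], then L [5,10], then H [6,11], then H [8,12], then H [10,13], then H [11,14], then H [12,15]; all 10 characters appear in both, in order, and the DP table's final entry dp[12][15] is also 10, so no common subsequence is longer.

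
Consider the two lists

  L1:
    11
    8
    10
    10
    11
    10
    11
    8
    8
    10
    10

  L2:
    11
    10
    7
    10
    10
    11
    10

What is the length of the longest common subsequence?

6

Pick 11 at L1[1]=L2[1], then 10 at L1[3]=L2[2], then 10 at L1[4]=L2[4], then 10 at L1[6]=L2[5], then 11 at L1[7]=L2[6], then 10 at L1[11]=L2[7]; all 6 values appear in both, in order. dp[11][7] = 6 confirms this is the maximum.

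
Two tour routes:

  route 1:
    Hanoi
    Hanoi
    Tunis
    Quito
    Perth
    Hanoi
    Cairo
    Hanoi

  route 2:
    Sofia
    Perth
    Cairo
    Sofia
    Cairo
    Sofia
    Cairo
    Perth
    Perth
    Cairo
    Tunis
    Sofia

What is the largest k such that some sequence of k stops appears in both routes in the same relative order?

One common subsequence of length 2: Perth (route 1 #5, route 2 #9); then Cairo (route 1 #7, route 2 #10), and the DP table's final entry dp[8][12] is also 2, so no common subsequence is longer.

2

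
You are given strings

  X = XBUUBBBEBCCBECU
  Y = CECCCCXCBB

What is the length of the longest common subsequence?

4

Match E at X[8]=Y[2]; then C at X[10]=Y[6]; then C at X[11]=Y[8]; then B at X[12]=Y[10] — 4 characters in the same relative order in both. Since dp[15][10] = 4, nothing longer is possible.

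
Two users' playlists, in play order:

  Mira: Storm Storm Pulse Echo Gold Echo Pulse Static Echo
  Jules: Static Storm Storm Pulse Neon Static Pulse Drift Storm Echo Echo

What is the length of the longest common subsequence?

Taking Storm at Mira[1]=Jules[2], then Storm at Mira[2]=Jules[3], then Pulse at Mira[3]=Jules[7], then Echo at Mira[6]=Jules[10], then Echo at Mira[9]=Jules[11] gives a common subsequence of length 5, and the DP table's final entry dp[9][11] is also 5, so no common subsequence is longer.

5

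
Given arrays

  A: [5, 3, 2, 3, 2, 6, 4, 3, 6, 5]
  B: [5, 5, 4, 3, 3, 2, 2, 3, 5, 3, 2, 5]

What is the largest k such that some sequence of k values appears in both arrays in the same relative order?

6

Let dp[i][j] be the LCS length of the first i values of A and the first j values of B. dp[i][j] = dp[i-1][j-1]+1 when the i-th and j-th values match, else max(dp[i-1][j], dp[i][j-1]).
    ·  5  5  4  3  3  2  2  3  5  3  2  5
 ·  0  0  0  0  0  0  0  0  0  0  0  0  0
 5  0  1  1  1  1  1  1  1  1  1  1  1  1
 3  0  1  1  1  2  2  2  2  2  2  2  2  2
 2  0  1  1  1  2  2  3  3  3  3  3  3  3
 3  0  1  1  1  2  3  3  3  4  4  4  4  4
 2  0  1  1  1  2  3  4  4  4  4  4  5  5
 6  0  1  1  1  2  3  4  4  4  4  4  5  5
 4  0  1  1  2  2  3  4  4  4  4  4  5  5
 3  0  1  1  2  3  3  4  4  5  5  5  5  5
 6  0  1  1  2  3  3  4  4  5  5  5  5  5
 5  0  1  2  2  3  3  4  4  5  6  6  6  6
dp[10][12] = 6. One LCS (by backtracking along matches): 5, 3, 2, 3, 2, 5.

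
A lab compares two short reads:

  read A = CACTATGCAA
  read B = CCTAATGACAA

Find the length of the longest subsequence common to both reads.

One common subsequence of length 9: C (read A #1, read B #1), then C (read A #3, read B #2), then T (read A #4, read B #3), then A (read A #5, read B #5), then T (read A #6, read B #6), then G (read A #7, read B #7), then C (read A #8, read B #9), then A (read A #9, read B #10), then A (read A #10, read B #11), and the DP table's final entry dp[10][11] is also 9, so no common subsequence is longer.

9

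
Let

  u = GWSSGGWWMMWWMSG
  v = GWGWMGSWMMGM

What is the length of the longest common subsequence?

8

Taking G (u #1, v #1), then W (u #2, v #2), then G (u #5, v #3), then G (u #6, v #6), then W (u #8, v #8), then M (u #9, v #9), then M (u #10, v #10), then M (u #13, v #12) gives a common subsequence of length 8. dp[15][12] = 8 confirms this is the maximum.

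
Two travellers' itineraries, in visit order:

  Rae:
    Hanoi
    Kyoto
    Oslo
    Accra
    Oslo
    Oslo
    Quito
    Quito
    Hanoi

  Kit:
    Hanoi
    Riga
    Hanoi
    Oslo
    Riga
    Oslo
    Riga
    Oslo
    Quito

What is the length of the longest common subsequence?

Match Hanoi (Rae #1, Kit #3) → Oslo (Rae #3, Kit #4) → Oslo (Rae #5, Kit #6) → Oslo (Rae #6, Kit #8) → Quito (Rae #8, Kit #9) — 5 stops in the same relative order in both. dp[9][9] = 5 confirms this is the maximum.

5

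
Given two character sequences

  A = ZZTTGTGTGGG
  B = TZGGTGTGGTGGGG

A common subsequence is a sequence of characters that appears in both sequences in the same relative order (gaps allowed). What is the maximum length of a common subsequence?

Taking Z [1,2]; then T [3,5]; then T [4,7]; then G [5,9]; then T [6,10]; then G [7,11]; then G [9,12]; then G [10,13]; then G [11,14] gives a common subsequence of length 9. Since dp[11][14] = 9, nothing longer is possible.

9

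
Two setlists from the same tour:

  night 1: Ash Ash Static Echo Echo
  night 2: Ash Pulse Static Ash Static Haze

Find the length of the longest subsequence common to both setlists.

3

One common subsequence of length 3: Ash [1,1] → Ash [2,4] → Static [3,5]. The LCS DP gives dp[5][6] = 3, so this is optimal.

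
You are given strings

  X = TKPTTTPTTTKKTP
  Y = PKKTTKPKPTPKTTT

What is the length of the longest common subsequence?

8

Taking T (X #1, Y #5) → K (X #2, Y #8) → P (X #3, Y #9) → T (X #6, Y #10) → P (X #7, Y #11) → T (X #9, Y #13) → T (X #10, Y #14) → T (X #13, Y #15) gives a common subsequence of length 8. dp[14][15] = 8 confirms this is the maximum.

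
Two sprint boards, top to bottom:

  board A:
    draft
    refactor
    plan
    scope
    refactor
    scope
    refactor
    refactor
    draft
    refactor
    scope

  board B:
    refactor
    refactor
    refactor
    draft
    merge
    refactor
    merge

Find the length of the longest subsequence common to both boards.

Pick refactor (board A #5, board B #1), refactor (board A #7, board B #2), refactor (board A #8, board B #3), draft (board A #9, board B #4), refactor (board A #10, board B #6); all 5 tasks appear in both, in order, and the DP table's final entry dp[11][7] is also 5, so no common subsequence is longer.

5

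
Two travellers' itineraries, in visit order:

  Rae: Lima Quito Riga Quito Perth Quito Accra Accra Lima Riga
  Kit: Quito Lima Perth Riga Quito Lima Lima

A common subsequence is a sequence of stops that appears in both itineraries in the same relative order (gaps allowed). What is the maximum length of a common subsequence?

Match Lima (Rae #1, Kit #2), Riga (Rae #3, Kit #4), Quito (Rae #4, Kit #5), Lima (Rae #9, Kit #7) — 4 stops in the same relative order in both. The LCS DP gives dp[10][7] = 4, so this is optimal.

4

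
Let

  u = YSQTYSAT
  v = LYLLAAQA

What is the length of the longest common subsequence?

3

Let dp[i][j] be the LCS length of the first i characters of u and the first j characters of v. dp[i][j] = dp[i-1][j-1]+1 when the i-th and j-th characters match, else max(dp[i-1][j], dp[i][j-1]).
    ·  L  Y  L  L  A  A  Q  A
 ·  0  0  0  0  0  0  0  0  0
 Y  0  0  1  1  1  1  1  1  1
 S  0  0  1  1  1  1  1  1  1
 Q  0  0  1  1  1  1  1  2  2
 T  0  0  1  1  1  1  1  2  2
 Y  0  0  1  1  1  1  1  2  2
 S  0  0  1  1  1  1  1  2  2
 A  0  0  1  1  1  2  2  2  3
 T  0  0  1  1  1  2  2  2  3
dp[8][8] = 3. One LCS (by backtracking along matches): YQA.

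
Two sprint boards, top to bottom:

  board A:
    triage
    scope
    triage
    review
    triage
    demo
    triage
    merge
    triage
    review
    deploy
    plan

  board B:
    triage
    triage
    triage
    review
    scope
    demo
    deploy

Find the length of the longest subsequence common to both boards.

5

Pick triage [1,2]; then triage [3,3]; then review [4,4]; then demo [6,6]; then deploy [11,7]; all 5 tasks appear in both, in order. dp[12][7] = 5 confirms this is the maximum.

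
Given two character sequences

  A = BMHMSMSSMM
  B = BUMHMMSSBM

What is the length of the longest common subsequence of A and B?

One common subsequence of length 8: B (A #1, B #1), then M (A #2, B #3), then H (A #3, B #4), then M (A #4, B #5), then M (A #6, B #6), then S (A #7, B #7), then S (A #8, B #8), then M (A #10, B #10). Since dp[10][10] = 8, nothing longer is possible.

8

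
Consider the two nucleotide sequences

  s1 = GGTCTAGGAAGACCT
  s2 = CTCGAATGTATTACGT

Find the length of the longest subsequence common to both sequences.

Taking T at s1[3]=s2[2] → C at s1[4]=s2[3] → G at s1[8]=s2[4] → A at s1[9]=s2[5] → A at s1[10]=s2[6] → G at s1[11]=s2[8] → A at s1[12]=s2[13] → C at s1[13]=s2[14] → T at s1[15]=s2[16] gives a common subsequence of length 9. Since dp[15][16] = 9, nothing longer is possible.

9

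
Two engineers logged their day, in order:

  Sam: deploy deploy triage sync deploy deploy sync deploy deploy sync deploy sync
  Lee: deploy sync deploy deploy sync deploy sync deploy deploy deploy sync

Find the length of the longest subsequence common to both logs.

9

One common subsequence of length 9: deploy [1,3], then deploy [2,4], then sync [4,5], then deploy [6,6], then sync [7,7], then deploy [8,8], then deploy [9,9], then deploy [11,10], then sync [12,11], and the DP table's final entry dp[12][11] is also 9, so no common subsequence is longer.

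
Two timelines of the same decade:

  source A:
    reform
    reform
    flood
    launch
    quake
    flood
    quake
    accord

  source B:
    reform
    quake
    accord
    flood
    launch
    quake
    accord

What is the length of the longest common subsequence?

5

Pick reform [1,1]; then flood [3,4]; then launch [4,5]; then quake [7,6]; then accord [8,7]; all 5 events appear in both, in order. dp[8][7] = 5 confirms this is the maximum.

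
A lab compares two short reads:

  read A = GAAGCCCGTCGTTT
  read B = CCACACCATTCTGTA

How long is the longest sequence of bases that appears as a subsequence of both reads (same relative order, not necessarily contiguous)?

Match A [2,3] → A [3,5] → C [5,6] → C [6,7] → C [7,11] → T [9,12] → G [11,13] → T [12,14] — 8 bases in the same relative order in both. The LCS DP gives dp[14][15] = 8, so this is optimal.

8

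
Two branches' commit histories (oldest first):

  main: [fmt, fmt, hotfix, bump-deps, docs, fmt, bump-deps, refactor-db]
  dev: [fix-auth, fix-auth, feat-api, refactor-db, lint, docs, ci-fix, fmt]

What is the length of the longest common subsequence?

2

Taking docs at main[5]=dev[6] → fmt at main[6]=dev[8] gives a common subsequence of length 2. The LCS DP gives dp[8][8] = 2, so this is optimal.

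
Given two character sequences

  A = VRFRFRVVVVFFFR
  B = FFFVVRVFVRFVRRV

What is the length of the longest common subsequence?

Taking F [3,2]; then F [5,3]; then V [7,4]; then V [8,5]; then V [9,7]; then V [10,9]; then F [11,11]; then R [14,14] gives a common subsequence of length 8. The LCS DP gives dp[14][15] = 8, so this is optimal.

8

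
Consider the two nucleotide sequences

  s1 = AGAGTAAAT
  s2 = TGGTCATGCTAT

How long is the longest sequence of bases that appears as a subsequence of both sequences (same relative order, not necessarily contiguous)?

6

One common subsequence of length 6: G (s1 #2, s2 #3); then A (s1 #3, s2 #6); then G (s1 #4, s2 #8); then T (s1 #5, s2 #10); then A (s1 #8, s2 #11); then T (s1 #9, s2 #12). Since dp[9][12] = 6, nothing longer is possible.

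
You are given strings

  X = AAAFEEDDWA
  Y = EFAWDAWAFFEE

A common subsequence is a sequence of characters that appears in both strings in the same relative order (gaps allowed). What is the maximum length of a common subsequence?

Match A (X #1, Y #3), then A (X #2, Y #6), then A (X #3, Y #8), then F (X #4, Y #10), then E (X #5, Y #11), then E (X #6, Y #12) — 6 characters in the same relative order in both. The LCS DP gives dp[10][12] = 6, so this is optimal.

6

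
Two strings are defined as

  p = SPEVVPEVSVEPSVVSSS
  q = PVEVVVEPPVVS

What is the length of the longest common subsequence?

10

Pick P at p[2]=q[1] → E at p[3]=q[3] → V at p[5]=q[4] → V at p[8]=q[5] → V at p[10]=q[6] → E at p[11]=q[7] → P at p[12]=q[9] → V at p[14]=q[10] → V at p[15]=q[11] → S at p[18]=q[12]; all 10 characters appear in both, in order. The LCS DP gives dp[18][12] = 10, so this is optimal.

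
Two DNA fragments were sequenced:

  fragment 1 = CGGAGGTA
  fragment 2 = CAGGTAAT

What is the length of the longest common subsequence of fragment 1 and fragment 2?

6

Pick C [1,1], A [4,2], G [5,3], G [6,4], T [7,5], A [8,7]; all 6 bases appear in both, in order. Since dp[8][8] = 6, nothing longer is possible.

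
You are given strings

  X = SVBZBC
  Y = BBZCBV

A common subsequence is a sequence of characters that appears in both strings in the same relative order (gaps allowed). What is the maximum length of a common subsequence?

3

Let dp[i][j] be the LCS length of the first i characters of X and the first j characters of Y. dp[i][j] = dp[i-1][j-1]+1 when the i-th and j-th characters match, else max(dp[i-1][j], dp[i][j-1]).
    ·  B  B  Z  C  B  V
 ·  0  0  0  0  0  0  0
 S  0  0  0  0  0  0  0
 V  0  0  0  0  0  0  1
 B  0  1  1  1  1  1  1
 Z  0  1  1  2  2  2  2
 B  0  1  2  2  2  3  3
 C  0  1  2  2  3  3  3
dp[6][6] = 3. One LCS (by backtracking along matches): BZB.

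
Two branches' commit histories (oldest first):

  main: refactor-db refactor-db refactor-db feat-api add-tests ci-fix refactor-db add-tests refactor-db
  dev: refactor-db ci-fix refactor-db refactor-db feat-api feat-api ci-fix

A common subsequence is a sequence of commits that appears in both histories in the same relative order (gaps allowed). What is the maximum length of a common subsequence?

Pick refactor-db [1,1]; then refactor-db [2,3]; then refactor-db [3,4]; then feat-api [4,6]; then ci-fix [6,7]; all 5 commits appear in both, in order, and the DP table's final entry dp[9][7] is also 5, so no common subsequence is longer.

5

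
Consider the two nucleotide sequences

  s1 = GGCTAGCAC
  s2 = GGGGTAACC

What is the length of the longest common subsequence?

6

Taking G at s1[1]=s2[3], G at s1[2]=s2[4], T at s1[4]=s2[5], A at s1[5]=s2[7], C at s1[7]=s2[8], C at s1[9]=s2[9] gives a common subsequence of length 6. dp[9][9] = 6 confirms this is the maximum.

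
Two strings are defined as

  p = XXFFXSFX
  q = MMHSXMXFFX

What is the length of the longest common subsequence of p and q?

Let dp[i][j] be the LCS length of the first i characters of p and the first j characters of q. dp[i][j] = dp[i-1][j-1]+1 when the i-th and j-th characters match, else max(dp[i-1][j], dp[i][j-1]).
    ·  M  M  H  S  X  M  X  F  F  X
 ·  0  0  0  0  0  0  0  0  0  0  0
 X  0  0  0  0  0  1  1  1  1  1  1
 X  0  0  0  0  0  1  1  2  2  2  2
 F  0  0  0  0  0  1  1  2  3  3  3
 F  0  0  0  0  0  1  1  2  3  4  4
 X  0  0  0  0  0  1  1  2  3  4  5
 S  0  0  0  0  1  1  1  2  3  4  5
 F  0  0  0  0  1  1  1  2  3  4  5
 X  0  0  0  0  1  2  2  2  3  4  5
dp[8][10] = 5. One LCS (by backtracking along matches): XXFFX.

5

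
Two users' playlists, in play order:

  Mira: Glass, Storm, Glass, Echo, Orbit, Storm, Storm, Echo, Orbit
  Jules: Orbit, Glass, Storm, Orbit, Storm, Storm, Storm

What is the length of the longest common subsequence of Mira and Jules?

Taking Glass [1,2]; then Storm [2,3]; then Orbit [5,4]; then Storm [6,6]; then Storm [7,7] gives a common subsequence of length 5. dp[9][7] = 5 confirms this is the maximum.

5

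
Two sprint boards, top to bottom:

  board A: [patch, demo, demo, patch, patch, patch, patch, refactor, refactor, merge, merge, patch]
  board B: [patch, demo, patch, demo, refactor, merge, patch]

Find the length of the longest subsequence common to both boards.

Pick patch [1,1] → demo [2,2] → demo [3,4] → refactor [9,5] → merge [11,6] → patch [12,7]; all 6 tasks appear in both, in order. dp[12][7] = 6 confirms this is the maximum.

6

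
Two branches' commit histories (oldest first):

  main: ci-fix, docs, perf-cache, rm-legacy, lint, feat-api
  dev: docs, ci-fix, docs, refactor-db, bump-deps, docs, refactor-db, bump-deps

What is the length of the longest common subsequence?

Match ci-fix (main #1, dev #2), then docs (main #2, dev #6) — 2 commits in the same relative order in both, and the DP table's final entry dp[6][8] is also 2, so no common subsequence is longer.

2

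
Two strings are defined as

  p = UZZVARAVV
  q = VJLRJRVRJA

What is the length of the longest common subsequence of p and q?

3

One common subsequence of length 3: V [4,7]; then R [6,8]; then A [7,10]. Since dp[9][10] = 3, nothing longer is possible.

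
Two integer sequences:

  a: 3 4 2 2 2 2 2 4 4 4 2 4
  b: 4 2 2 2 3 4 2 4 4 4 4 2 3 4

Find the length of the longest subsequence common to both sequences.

10

One common subsequence of length 10: 4 (a #2, b #1), then 2 (a #3, b #2), then 2 (a #4, b #3), then 2 (a #5, b #4), then 2 (a #6, b #7), then 4 (a #8, b #9), then 4 (a #9, b #10), then 4 (a #10, b #11), then 2 (a #11, b #12), then 4 (a #12, b #14). The LCS DP gives dp[12][14] = 10, so this is optimal.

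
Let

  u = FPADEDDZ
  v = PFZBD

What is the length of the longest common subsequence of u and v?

2

Pick F (u #1, v #2); then D (u #7, v #5); all 2 characters appear in both, in order. Since dp[8][5] = 2, nothing longer is possible.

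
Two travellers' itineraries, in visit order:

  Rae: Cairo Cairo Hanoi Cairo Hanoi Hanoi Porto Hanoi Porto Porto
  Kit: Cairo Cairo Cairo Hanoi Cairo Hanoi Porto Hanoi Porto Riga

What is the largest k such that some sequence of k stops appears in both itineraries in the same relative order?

8

Taking Cairo at Rae[1]=Kit[2] → Cairo at Rae[2]=Kit[3] → Hanoi at Rae[3]=Kit[4] → Cairo at Rae[4]=Kit[5] → Hanoi at Rae[6]=Kit[6] → Porto at Rae[7]=Kit[7] → Hanoi at Rae[8]=Kit[8] → Porto at Rae[9]=Kit[9] gives a common subsequence of length 8. Since dp[10][10] = 8, nothing longer is possible.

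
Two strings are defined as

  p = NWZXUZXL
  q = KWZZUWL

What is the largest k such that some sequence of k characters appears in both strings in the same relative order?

4

Let dp[i][j] be the LCS length of the first i characters of p and the first j characters of q. dp[i][j] = dp[i-1][j-1]+1 when the i-th and j-th characters match, else max(dp[i-1][j], dp[i][j-1]).
    ·  K  W  Z  Z  U  W  L
 ·  0  0  0  0  0  0  0  0
 N  0  0  0  0  0  0  0  0
 W  0  0  1  1  1  1  1  1
 Z  0  0  1  2  2  2  2  2
 X  0  0  1  2  2  2  2  2
 U  0  0  1  2  2  3  3  3
 Z  0  0  1  2  3  3  3  3
 X  0  0  1  2  3  3  3  3
 L  0  0  1  2  3  3  3  4
dp[8][7] = 4. One LCS (by backtracking along matches): WZUL.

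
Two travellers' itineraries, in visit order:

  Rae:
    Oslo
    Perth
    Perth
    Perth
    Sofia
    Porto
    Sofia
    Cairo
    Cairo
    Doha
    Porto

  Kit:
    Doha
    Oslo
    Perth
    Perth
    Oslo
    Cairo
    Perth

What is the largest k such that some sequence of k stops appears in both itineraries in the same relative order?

4

One common subsequence of length 4: Oslo at Rae[1]=Kit[2] → Perth at Rae[2]=Kit[3] → Perth at Rae[3]=Kit[4] → Perth at Rae[4]=Kit[7]. Since dp[11][7] = 4, nothing longer is possible.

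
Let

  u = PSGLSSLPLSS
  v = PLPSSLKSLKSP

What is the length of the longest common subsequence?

7

Taking P (u #1, v #1) → L (u #4, v #2) → S (u #5, v #4) → S (u #6, v #5) → L (u #7, v #6) → L (u #9, v #9) → S (u #10, v #11) gives a common subsequence of length 7. The LCS DP gives dp[11][12] = 7, so this is optimal.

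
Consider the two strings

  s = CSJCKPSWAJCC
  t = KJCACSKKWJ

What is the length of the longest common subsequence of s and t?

5

Pick C [1,5] → S [2,6] → K [5,8] → W [8,9] → J [10,10]; all 5 characters appear in both, in order. dp[12][10] = 5 confirms this is the maximum.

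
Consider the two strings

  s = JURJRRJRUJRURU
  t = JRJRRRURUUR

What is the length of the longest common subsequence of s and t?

Match J [1,1] → R [3,2] → J [4,3] → R [5,4] → R [6,5] → R [8,6] → U [9,7] → R [11,8] → U [12,10] → R [13,11] — 10 characters in the same relative order in both, and the DP table's final entry dp[14][11] is also 10, so no common subsequence is longer.

10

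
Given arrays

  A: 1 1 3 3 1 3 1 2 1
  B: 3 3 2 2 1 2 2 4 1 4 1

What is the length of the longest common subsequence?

Let dp[i][j] be the LCS length of the first i values of A and the first j values of B. dp[i][j] = dp[i-1][j-1]+1 when the i-th and j-th values match, else max(dp[i-1][j], dp[i][j-1]).
    ·  3  3  2  2  1  2  2  4  1  4  1
 ·  0  0  0  0  0  0  0  0  0  0  0  0
 1  0  0  0  0  0  1  1  1  1  1  1  1
 1  0  0  0  0  0  1  1  1  1  2  2  2
 3  0  1  1  1  1  1  1  1  1  2  2  2
 3  0  1  2  2  2  2  2  2  2  2  2  2
 1  0  1  2  2  2  3  3  3  3  3  3  3
 3  0  1  2  2  2  3  3  3  3  3  3  3
 1  0  1  2  2  2  3  3  3  3  4  4  4
 2  0  1  2  3  3  3  4  4  4  4  4  4
 1  0  1  2  3  3  4  4  4  4  5  5  5
dp[9][11] = 5. One LCS (by backtracking along matches): 3, 3, 1, 1, 1.

5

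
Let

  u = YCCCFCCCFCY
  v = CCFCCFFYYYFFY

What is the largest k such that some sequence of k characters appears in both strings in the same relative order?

7

Let dp[i][j] be the LCS length of the first i characters of u and the first j characters of v. dp[i][j] = dp[i-1][j-1]+1 when the i-th and j-th characters match, else max(dp[i-1][j], dp[i][j-1]).
    ·  C  C  F  C  C  F  F  Y  Y  Y  F  F  Y
 ·  0  0  0  0  0  0  0  0  0  0  0  0  0  0
 Y  0  0  0  0  0  0  0  0  1  1  1  1  1  1
 C  0  1  1  1  1  1  1  1  1  1  1  1  1  1
 C  0  1  2  2  2  2  2  2  2  2  2  2  2  2
 C  0  1  2  2  3  3  3  3  3  3  3  3  3  3
 F  0  1  2  3  3  3  4  4  4  4  4  4  4  4
 C  0  1  2  3  4  4  4  4  4  4  4  4  4  4
 C  0  1  2  3  4  5  5  5  5  5  5  5  5  5
 C  0  1  2  3  4  5  5  5  5  5  5  5  5  5
 F  0  1  2  3  4  5  6  6  6  6  6  6  6  6
 C  0  1  2  3  4  5  6  6  6  6  6  6  6  6
 Y  0  1  2  3  4  5  6  6  7  7  7  7  7  7
dp[11][13] = 7. One LCS (by backtracking along matches): CCFCCFY.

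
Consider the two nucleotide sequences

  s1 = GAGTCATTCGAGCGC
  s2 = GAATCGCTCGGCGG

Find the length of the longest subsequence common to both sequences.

10

Match G at s1[1]=s2[1] → A at s1[2]=s2[3] → G at s1[3]=s2[6] → C at s1[5]=s2[7] → T at s1[8]=s2[8] → C at s1[9]=s2[9] → G at s1[10]=s2[10] → G at s1[12]=s2[11] → C at s1[13]=s2[12] → G at s1[14]=s2[14] — 10 bases in the same relative order in both. The LCS DP gives dp[15][14] = 10, so this is optimal.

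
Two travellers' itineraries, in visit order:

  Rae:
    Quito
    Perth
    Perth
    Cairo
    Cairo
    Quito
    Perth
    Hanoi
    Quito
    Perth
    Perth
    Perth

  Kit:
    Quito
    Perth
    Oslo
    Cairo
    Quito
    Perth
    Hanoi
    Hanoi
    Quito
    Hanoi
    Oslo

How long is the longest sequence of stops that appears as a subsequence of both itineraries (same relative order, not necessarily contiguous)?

7

Match Quito (Rae #1, Kit #1) → Perth (Rae #2, Kit #2) → Cairo (Rae #5, Kit #4) → Quito (Rae #6, Kit #5) → Perth (Rae #7, Kit #6) → Hanoi (Rae #8, Kit #8) → Quito (Rae #9, Kit #9) — 7 stops in the same relative order in both. dp[12][11] = 7 confirms this is the maximum.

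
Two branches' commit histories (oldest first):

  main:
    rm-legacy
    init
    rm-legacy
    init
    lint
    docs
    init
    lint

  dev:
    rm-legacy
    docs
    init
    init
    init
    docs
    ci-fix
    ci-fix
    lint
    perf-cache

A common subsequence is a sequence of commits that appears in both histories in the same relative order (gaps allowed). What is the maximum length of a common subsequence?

5

Match rm-legacy at main[1]=dev[1]; then init at main[2]=dev[4]; then init at main[4]=dev[5]; then docs at main[6]=dev[6]; then lint at main[8]=dev[9] — 5 commits in the same relative order in both. dp[8][10] = 5 confirms this is the maximum.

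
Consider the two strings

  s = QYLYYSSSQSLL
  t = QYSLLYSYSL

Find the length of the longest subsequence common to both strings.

7

Taking Q [1,1]; then Y [2,2]; then L [3,5]; then Y [4,6]; then Y [5,8]; then S [10,9]; then L [12,10] gives a common subsequence of length 7, and the DP table's final entry dp[12][10] is also 7, so no common subsequence is longer.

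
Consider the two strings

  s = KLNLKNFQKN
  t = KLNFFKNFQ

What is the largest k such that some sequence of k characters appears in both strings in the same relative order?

Taking K at s[1]=t[1] → L at s[2]=t[2] → N at s[3]=t[3] → K at s[5]=t[6] → N at s[6]=t[7] → F at s[7]=t[8] → Q at s[8]=t[9] gives a common subsequence of length 7. Since dp[10][9] = 7, nothing longer is possible.

7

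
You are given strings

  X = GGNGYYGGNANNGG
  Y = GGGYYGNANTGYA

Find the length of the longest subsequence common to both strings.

10

Taking G [1,1]; then G [2,2]; then G [4,3]; then Y [5,4]; then Y [6,5]; then G [8,6]; then N [9,7]; then A [10,8]; then N [11,9]; then G [13,11] gives a common subsequence of length 10. dp[14][13] = 10 confirms this is the maximum.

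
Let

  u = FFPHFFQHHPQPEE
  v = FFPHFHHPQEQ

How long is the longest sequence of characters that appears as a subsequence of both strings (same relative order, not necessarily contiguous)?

10

Taking F at u[1]=v[1]; then F at u[2]=v[2]; then P at u[3]=v[3]; then H at u[4]=v[4]; then F at u[6]=v[5]; then H at u[8]=v[6]; then H at u[9]=v[7]; then P at u[10]=v[8]; then Q at u[11]=v[9]; then E at u[13]=v[10] gives a common subsequence of length 10. dp[14][11] = 10 confirms this is the maximum.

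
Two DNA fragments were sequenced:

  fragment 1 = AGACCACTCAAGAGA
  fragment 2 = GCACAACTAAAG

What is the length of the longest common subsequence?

One common subsequence of length 10: G [2,1], then A [3,3], then C [4,4], then A [6,6], then C [7,7], then T [8,8], then A [10,9], then A [11,10], then A [13,11], then G [14,12]. The LCS DP gives dp[15][12] = 10, so this is optimal.

10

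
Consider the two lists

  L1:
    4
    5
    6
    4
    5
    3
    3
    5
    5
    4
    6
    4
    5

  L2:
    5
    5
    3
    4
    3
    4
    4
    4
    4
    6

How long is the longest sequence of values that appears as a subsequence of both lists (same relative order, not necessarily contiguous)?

Let dp[i][j] be the LCS length of the first i values of L1 and the first j values of L2. dp[i][j] = dp[i-1][j-1]+1 when the i-th and j-th values match, else max(dp[i-1][j], dp[i][j-1]).
    ·  5  5  3  4  3  4  4  4  4  6
 ·  0  0  0  0  0  0  0  0  0  0  0
 4  0  0  0  0  1  1  1  1  1  1  1
 5  0  1  1  1  1  1  1  1  1  1  1
 6  0  1  1  1  1  1  1  1  1  1  2
 4  0  1  1  1  2  2  2  2  2  2  2
 5  0  1  2  2  2  2  2  2  2  2  2
 3  0  1  2  3  3  3  3  3  3  3  3
 3  0  1  2  3  3  4  4  4  4  4  4
 5  0  1  2  3  3  4  4  4  4  4  4
 5  0  1  2  3  3  4  4  4  4  4  4
 4  0  1  2  3  4  4  5  5  5  5  5
 6  0  1  2  3  4  4  5  5  5  5  6
 4  0  1  2  3  4  4  5  6  6  6  6
 5  0  1  2  3  4  4  5  6  6  6  6
dp[13][10] = 6. One LCS (by backtracking along matches): 5, 5, 3, 3, 4, 6.

6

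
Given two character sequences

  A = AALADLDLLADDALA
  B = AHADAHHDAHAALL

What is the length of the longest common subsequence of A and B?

7

One common subsequence of length 7: A (A #1, B #1), A (A #2, B #3), A (A #4, B #5), D (A #5, B #8), A (A #10, B #11), A (A #13, B #12), L (A #14, B #14). Since dp[15][14] = 7, nothing longer is possible.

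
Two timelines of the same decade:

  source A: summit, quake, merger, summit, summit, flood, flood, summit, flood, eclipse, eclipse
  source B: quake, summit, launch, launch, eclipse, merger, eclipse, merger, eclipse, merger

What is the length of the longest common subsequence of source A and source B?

4

Pick summit at source A[1]=source B[2]; then merger at source A[3]=source B[6]; then eclipse at source A[10]=source B[7]; then eclipse at source A[11]=source B[9]; all 4 events appear in both, in order. dp[11][10] = 4 confirms this is the maximum.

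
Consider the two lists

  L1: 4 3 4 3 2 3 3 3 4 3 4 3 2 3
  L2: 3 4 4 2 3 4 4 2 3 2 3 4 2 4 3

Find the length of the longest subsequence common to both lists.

9

Pick 4 (L1 #1, L2 #3); then 3 (L1 #2, L2 #5); then 4 (L1 #3, L2 #7); then 3 (L1 #4, L2 #9); then 2 (L1 #5, L2 #10); then 3 (L1 #8, L2 #11); then 4 (L1 #9, L2 #12); then 4 (L1 #11, L2 #14); then 3 (L1 #14, L2 #15); all 9 values appear in both, in order, and the DP table's final entry dp[14][15] is also 9, so no common subsequence is longer.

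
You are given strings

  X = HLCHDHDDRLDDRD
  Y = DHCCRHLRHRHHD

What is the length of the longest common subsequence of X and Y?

One common subsequence of length 6: H at X[1]=Y[2], then C at X[3]=Y[4], then H at X[4]=Y[6], then H at X[6]=Y[9], then R at X[9]=Y[10], then D at X[14]=Y[13]. The LCS DP gives dp[14][13] = 6, so this is optimal.

6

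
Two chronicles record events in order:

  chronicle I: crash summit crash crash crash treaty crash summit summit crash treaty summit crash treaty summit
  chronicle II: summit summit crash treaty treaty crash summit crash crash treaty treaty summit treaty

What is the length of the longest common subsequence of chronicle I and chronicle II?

9

Pick summit at chronicle I[2]=chronicle II[2]; then crash at chronicle I[3]=chronicle II[3]; then treaty at chronicle I[6]=chronicle II[5]; then crash at chronicle I[7]=chronicle II[6]; then summit at chronicle I[8]=chronicle II[7]; then crash at chronicle I[10]=chronicle II[9]; then treaty at chronicle I[11]=chronicle II[11]; then summit at chronicle I[12]=chronicle II[12]; then treaty at chronicle I[14]=chronicle II[13]; all 9 events appear in both, in order, and the DP table's final entry dp[15][13] is also 9, so no common subsequence is longer.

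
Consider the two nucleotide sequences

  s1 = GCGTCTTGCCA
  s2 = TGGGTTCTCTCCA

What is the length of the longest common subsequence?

9

One common subsequence of length 9: G [1,3]; then G [3,4]; then T [4,6]; then C [5,7]; then T [6,8]; then T [7,10]; then C [9,11]; then C [10,12]; then A [11,13]. The LCS DP gives dp[11][13] = 9, so this is optimal.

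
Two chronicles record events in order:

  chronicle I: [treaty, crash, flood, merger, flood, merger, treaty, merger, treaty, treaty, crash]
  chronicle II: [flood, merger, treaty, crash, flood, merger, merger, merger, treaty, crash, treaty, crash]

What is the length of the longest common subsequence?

9

Taking treaty [1,3], crash [2,4], flood [3,5], merger [4,6], merger [6,7], merger [8,8], treaty [9,9], treaty [10,11], crash [11,12] gives a common subsequence of length 9, and the DP table's final entry dp[11][12] is also 9, so no common subsequence is longer.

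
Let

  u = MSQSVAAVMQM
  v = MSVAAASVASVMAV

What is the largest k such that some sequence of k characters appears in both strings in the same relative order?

Pick M at u[1]=v[1]; then S at u[2]=v[2]; then S at u[4]=v[7]; then V at u[5]=v[8]; then A at u[6]=v[9]; then A at u[7]=v[13]; then V at u[8]=v[14]; all 7 characters appear in both, in order, and the DP table's final entry dp[11][14] is also 7, so no common subsequence is longer.

7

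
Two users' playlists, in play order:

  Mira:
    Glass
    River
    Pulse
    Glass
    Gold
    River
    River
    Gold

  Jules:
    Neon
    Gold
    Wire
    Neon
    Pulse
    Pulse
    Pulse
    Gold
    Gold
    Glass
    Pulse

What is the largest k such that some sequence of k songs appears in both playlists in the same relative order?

Match Pulse at Mira[3]=Jules[7], Gold at Mira[5]=Jules[8], Gold at Mira[8]=Jules[9] — 3 songs in the same relative order in both. Since dp[8][11] = 3, nothing longer is possible.

3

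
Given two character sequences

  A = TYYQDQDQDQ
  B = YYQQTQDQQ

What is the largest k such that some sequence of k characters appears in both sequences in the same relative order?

7

One common subsequence of length 7: Y [2,1]; then Y [3,2]; then Q [4,4]; then Q [6,6]; then D [7,7]; then Q [8,8]; then Q [10,9]. Since dp[10][9] = 7, nothing longer is possible.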